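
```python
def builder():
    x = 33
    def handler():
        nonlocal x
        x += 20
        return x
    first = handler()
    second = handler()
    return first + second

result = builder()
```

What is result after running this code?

Step 1: x starts at 33.
Step 2: First call: x = 33 + 20 = 53, returns 53.
Step 3: Second call: x = 53 + 20 = 73, returns 73.
Step 4: result = 53 + 73 = 126

The answer is 126.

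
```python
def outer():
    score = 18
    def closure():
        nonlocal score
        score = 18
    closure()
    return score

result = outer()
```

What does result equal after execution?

Step 1: outer() sets score = 18.
Step 2: closure() uses nonlocal to reassign score = 18.
Step 3: result = 18

The answer is 18.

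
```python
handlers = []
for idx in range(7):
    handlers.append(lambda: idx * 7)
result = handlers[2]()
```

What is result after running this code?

Step 1: All lambdas reference the same variable idx (late binding).
Step 2: After the loop, idx = 6. Every lambda returns idx * 7.
Step 3: handlers[2]() = 6 * 7 = 42

The answer is 42.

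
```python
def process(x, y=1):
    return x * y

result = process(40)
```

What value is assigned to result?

Step 1: process(40) uses default y = 1.
Step 2: Returns 40 * 1 = 40.
Step 3: result = 40

The answer is 40.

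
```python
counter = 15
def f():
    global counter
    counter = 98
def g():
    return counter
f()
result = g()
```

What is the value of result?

Step 1: counter = 15.
Step 2: f() sets global counter = 98.
Step 3: g() reads global counter = 98. result = 98

The answer is 98.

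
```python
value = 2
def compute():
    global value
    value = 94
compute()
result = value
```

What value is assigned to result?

Step 1: value = 2 globally.
Step 2: compute() declares global value and sets it to 94.
Step 3: After compute(), global value = 94. result = 94

The answer is 94.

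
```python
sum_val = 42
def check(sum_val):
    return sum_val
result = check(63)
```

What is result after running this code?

Step 1: Global sum_val = 42.
Step 2: check(63) takes parameter sum_val = 63, which shadows the global.
Step 3: result = 63

The answer is 63.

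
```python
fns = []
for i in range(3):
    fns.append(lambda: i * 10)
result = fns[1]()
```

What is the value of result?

Step 1: All lambdas reference the same variable i (late binding).
Step 2: After the loop, i = 2. Every lambda returns i * 10.
Step 3: fns[1]() = 2 * 10 = 20

The answer is 20.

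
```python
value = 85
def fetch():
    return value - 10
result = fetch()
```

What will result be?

Step 1: value = 85 is defined globally.
Step 2: fetch() looks up value from global scope = 85, then computes 85 - 10 = 75.
Step 3: result = 75

The answer is 75.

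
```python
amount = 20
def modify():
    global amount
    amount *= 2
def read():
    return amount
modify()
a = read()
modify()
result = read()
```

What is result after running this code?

Step 1: amount = 20.
Step 2: First modify(): amount = 20 * 2 = 40.
Step 3: Second modify(): amount = 40 * 2 = 80.
Step 4: read() returns 80

The answer is 80.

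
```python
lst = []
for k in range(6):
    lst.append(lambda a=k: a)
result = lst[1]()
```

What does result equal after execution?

Step 1: Default argument a=k captures k's value at each iteration.
Step 2: lst[1] captured a = 1 when k was 1.
Step 3: result = 1

The answer is 1.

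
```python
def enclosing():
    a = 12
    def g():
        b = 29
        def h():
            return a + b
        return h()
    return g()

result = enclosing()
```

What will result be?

Step 1: enclosing() defines a = 12. g() defines b = 29.
Step 2: h() accesses both from enclosing scopes: a = 12, b = 29.
Step 3: result = 12 + 29 = 41

The answer is 41.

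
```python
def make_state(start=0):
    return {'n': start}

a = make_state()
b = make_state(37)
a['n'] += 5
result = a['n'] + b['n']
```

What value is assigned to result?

Step 1: make_state() returns a new dict each call (immutable default 0).
Step 2: a = {'n': 0}, b = {'n': 37}.
Step 3: a['n'] += 5 = 5. result = 5 + 37 = 42

The answer is 42.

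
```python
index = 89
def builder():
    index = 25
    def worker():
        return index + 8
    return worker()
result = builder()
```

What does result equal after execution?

Step 1: builder() shadows global index with index = 25.
Step 2: worker() finds index = 25 in enclosing scope, computes 25 + 8 = 33.
Step 3: result = 33

The answer is 33.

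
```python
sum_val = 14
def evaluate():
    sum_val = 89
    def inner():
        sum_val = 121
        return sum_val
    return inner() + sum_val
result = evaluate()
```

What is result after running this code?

Step 1: evaluate() has local sum_val = 89. inner() has local sum_val = 121.
Step 2: inner() returns its local sum_val = 121.
Step 3: evaluate() returns 121 + its own sum_val (89) = 210

The answer is 210.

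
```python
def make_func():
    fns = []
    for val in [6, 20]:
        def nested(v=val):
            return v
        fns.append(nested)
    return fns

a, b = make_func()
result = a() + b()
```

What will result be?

Step 1: Default argument v=val captures val at each iteration.
Step 2: a() returns 6 (captured at first iteration), b() returns 20 (captured at second).
Step 3: result = 6 + 20 = 26

The answer is 26.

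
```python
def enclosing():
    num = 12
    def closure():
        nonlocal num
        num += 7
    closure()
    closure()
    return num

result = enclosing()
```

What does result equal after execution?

Step 1: num starts at 12.
Step 2: closure() is called 2 times, each adding 7.
Step 3: num = 12 + 7 * 2 = 26

The answer is 26.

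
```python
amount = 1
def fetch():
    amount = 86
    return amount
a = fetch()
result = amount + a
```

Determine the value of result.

Step 1: Global amount = 1. fetch() returns local amount = 86.
Step 2: a = 86. Global amount still = 1.
Step 3: result = 1 + 86 = 87

The answer is 87.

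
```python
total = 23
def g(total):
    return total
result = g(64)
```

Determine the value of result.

Step 1: Global total = 23.
Step 2: g(64) takes parameter total = 64, which shadows the global.
Step 3: result = 64

The answer is 64.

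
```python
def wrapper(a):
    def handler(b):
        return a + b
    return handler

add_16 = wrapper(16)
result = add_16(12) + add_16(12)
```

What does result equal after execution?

Step 1: add_16 captures a = 16.
Step 2: add_16(12) = 16 + 12 = 28, called twice.
Step 3: result = 28 + 28 = 56

The answer is 56.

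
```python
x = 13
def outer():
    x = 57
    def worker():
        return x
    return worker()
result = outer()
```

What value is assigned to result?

Step 1: x = 13 globally, but outer() defines x = 57 locally.
Step 2: worker() looks up x. Not in local scope, so checks enclosing scope (outer) and finds x = 57.
Step 3: result = 57

The answer is 57.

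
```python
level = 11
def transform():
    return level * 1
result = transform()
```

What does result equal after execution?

Step 1: level = 11 is defined globally.
Step 2: transform() looks up level from global scope = 11, then computes 11 * 1 = 11.
Step 3: result = 11

The answer is 11.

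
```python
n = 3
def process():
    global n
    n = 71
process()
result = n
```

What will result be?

Step 1: n = 3 globally.
Step 2: process() declares global n and sets it to 71.
Step 3: After process(), global n = 71. result = 71

The answer is 71.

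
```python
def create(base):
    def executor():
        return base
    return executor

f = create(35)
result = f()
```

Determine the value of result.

Step 1: create(35) creates closure capturing base = 35.
Step 2: f() returns the captured base = 35.
Step 3: result = 35

The answer is 35.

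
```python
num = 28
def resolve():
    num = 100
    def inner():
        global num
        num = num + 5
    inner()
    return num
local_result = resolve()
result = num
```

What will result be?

Step 1: Global num = 28. resolve() creates local num = 100.
Step 2: inner() declares global num and adds 5: global num = 28 + 5 = 33.
Step 3: resolve() returns its local num = 100 (unaffected by inner).
Step 4: result = global num = 33

The answer is 33.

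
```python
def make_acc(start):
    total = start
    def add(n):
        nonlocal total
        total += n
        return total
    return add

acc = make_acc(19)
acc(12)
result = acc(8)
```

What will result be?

Step 1: make_acc(19) creates closure with total = 19.
Step 2: First acc(12): total = 19 + 12 = 31.
Step 3: Second acc(8): total = 31 + 8 = 39. result = 39

The answer is 39.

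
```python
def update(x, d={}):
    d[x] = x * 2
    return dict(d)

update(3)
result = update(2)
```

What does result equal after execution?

Step 1: Mutable default dict is shared across calls.
Step 2: First call adds 3: 6. Second call adds 2: 4.
Step 3: result = {3: 6, 2: 4}

The answer is {3: 6, 2: 4}.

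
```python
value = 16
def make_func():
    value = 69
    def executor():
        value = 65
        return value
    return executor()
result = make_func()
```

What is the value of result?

Step 1: Three scopes define value: global (16), make_func (69), executor (65).
Step 2: executor() has its own local value = 65, which shadows both enclosing and global.
Step 3: result = 65 (local wins in LEGB)

The answer is 65.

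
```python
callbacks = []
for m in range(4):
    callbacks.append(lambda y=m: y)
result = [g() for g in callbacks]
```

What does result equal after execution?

Step 1: Default arg y=m captures m at each iteration.
Step 2: Each lambda has its own default: 0, 1, ..., 3.
Step 3: result = [0, 1, 2, 3]

The answer is [0, 1, 2, 3].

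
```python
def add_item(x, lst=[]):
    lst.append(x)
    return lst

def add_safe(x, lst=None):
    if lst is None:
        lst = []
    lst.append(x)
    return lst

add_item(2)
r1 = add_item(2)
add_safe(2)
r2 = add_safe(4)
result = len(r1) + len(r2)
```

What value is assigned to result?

Step 1: add_item shares mutable default: after 2 calls, lst = [2, 2], len = 2.
Step 2: add_safe creates fresh list each time: r2 = [4], len = 1.
Step 3: result = 2 + 1 = 3

The answer is 3.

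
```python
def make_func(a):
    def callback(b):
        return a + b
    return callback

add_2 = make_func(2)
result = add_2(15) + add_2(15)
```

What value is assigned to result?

Step 1: add_2 captures a = 2.
Step 2: add_2(15) = 2 + 15 = 17, called twice.
Step 3: result = 17 + 17 = 34

The answer is 34.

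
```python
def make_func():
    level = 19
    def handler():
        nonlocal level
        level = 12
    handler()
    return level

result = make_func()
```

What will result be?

Step 1: make_func() sets level = 19.
Step 2: handler() uses nonlocal to reassign level = 12.
Step 3: result = 12

The answer is 12.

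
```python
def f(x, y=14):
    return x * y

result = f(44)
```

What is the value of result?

Step 1: f(44) uses default y = 14.
Step 2: Returns 44 * 14 = 616.
Step 3: result = 616

The answer is 616.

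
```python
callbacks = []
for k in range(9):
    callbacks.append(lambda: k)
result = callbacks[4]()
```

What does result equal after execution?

Step 1: The loop creates 9 lambdas, all referencing the same variable k.
Step 2: After the loop, k = 8 (final value).
Step 3: callbacks[4]() looks up k at call time and finds 8. This is the late binding gotcha. result = 8

The answer is 8.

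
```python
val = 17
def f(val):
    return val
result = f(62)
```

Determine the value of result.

Step 1: Global val = 17.
Step 2: f(62) takes parameter val = 62, which shadows the global.
Step 3: result = 62

The answer is 62.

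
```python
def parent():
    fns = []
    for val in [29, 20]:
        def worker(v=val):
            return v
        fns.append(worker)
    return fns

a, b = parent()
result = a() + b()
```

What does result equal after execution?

Step 1: Default argument v=val captures val at each iteration.
Step 2: a() returns 29 (captured at first iteration), b() returns 20 (captured at second).
Step 3: result = 29 + 20 = 49

The answer is 49.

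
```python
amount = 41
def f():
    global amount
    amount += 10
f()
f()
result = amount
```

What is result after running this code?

Step 1: amount = 41.
Step 2: First f(): amount = 41 + 10 = 51.
Step 3: Second f(): amount = 51 + 10 = 61. result = 61

The answer is 61.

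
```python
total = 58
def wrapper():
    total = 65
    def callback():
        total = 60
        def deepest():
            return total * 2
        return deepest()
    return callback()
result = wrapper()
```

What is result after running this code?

Step 1: deepest() looks up total through LEGB: not local, finds total = 60 in enclosing callback().
Step 2: Returns 60 * 2 = 120.
Step 3: result = 120

The answer is 120.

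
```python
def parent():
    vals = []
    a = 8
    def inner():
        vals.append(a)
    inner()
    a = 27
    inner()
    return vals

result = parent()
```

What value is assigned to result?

Step 1: a = 8. inner() appends current a to vals.
Step 2: First inner(): appends 8. Then a = 27.
Step 3: Second inner(): appends 27 (closure sees updated a). result = [8, 27]

The answer is [8, 27].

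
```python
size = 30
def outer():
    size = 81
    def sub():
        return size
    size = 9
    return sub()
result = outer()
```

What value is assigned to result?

Step 1: outer() sets size = 81, then later size = 9.
Step 2: sub() is called after size is reassigned to 9. Closures capture variables by reference, not by value.
Step 3: result = 9

The answer is 9.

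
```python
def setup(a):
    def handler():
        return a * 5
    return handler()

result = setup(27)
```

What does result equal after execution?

Step 1: setup(27) binds parameter a = 27.
Step 2: handler() accesses a = 27 from enclosing scope.
Step 3: result = 27 * 5 = 135

The answer is 135.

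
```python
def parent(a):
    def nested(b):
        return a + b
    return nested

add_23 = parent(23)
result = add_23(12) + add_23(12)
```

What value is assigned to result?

Step 1: add_23 captures a = 23.
Step 2: add_23(12) = 23 + 12 = 35, called twice.
Step 3: result = 35 + 35 = 70

The answer is 70.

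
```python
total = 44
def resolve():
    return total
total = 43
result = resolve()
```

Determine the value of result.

Step 1: total is first set to 44, then reassigned to 43.
Step 2: resolve() is called after the reassignment, so it looks up the current global total = 43.
Step 3: result = 43

The answer is 43.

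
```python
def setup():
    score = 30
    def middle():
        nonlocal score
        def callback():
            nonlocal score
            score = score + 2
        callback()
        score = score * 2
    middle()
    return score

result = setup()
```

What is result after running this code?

Step 1: score = 30.
Step 2: callback() adds 2: score = 30 + 2 = 32.
Step 3: middle() doubles: score = 32 * 2 = 64.
Step 4: result = 64

The answer is 64.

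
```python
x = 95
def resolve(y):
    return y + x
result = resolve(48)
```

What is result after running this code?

Step 1: x = 95 is defined globally.
Step 2: resolve(48) uses parameter y = 48 and looks up x from global scope = 95.
Step 3: result = 48 + 95 = 143

The answer is 143.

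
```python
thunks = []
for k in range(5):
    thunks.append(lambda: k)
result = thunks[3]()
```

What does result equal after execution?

Step 1: The loop creates 5 lambdas, all referencing the same variable k.
Step 2: After the loop, k = 4 (final value).
Step 3: thunks[3]() looks up k at call time and finds 4. This is the late binding gotcha. result = 4

The answer is 4.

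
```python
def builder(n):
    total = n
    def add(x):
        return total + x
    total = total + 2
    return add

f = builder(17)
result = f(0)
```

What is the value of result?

Step 1: builder(17) sets total = 17, then total = 17 + 2 = 19.
Step 2: Closures capture by reference, so add sees total = 19.
Step 3: f(0) returns 19 + 0 = 19

The answer is 19.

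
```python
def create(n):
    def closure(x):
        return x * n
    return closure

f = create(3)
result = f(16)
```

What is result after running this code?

Step 1: create(3) creates a closure capturing n = 3.
Step 2: f(16) computes 16 * 3 = 48.
Step 3: result = 48

The answer is 48.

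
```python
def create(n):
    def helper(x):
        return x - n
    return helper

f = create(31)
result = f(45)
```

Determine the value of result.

Step 1: create(31) creates a closure capturing n = 31.
Step 2: f(45) computes 45 - 31 = 14.
Step 3: result = 14

The answer is 14.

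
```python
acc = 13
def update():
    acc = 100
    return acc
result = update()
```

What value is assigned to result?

Step 1: Global acc = 13.
Step 2: update() creates local acc = 100, shadowing the global.
Step 3: Returns local acc = 100. result = 100

The answer is 100.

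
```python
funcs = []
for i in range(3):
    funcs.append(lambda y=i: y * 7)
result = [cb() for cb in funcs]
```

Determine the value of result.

Step 1: Default arg y=i captures i at each iteration.
Step 2: funcs[k] has y defaulting to k, returns k * 7.
Step 3: result = [0, 7, 14]

The answer is [0, 7, 14].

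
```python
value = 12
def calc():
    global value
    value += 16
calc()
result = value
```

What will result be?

Step 1: value = 12 globally.
Step 2: calc() modifies global value: value += 16 = 28.
Step 3: result = 28

The answer is 28.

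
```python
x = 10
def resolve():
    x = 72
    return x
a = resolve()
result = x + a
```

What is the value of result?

Step 1: Global x = 10. resolve() returns local x = 72.
Step 2: a = 72. Global x still = 10.
Step 3: result = 10 + 72 = 82

The answer is 82.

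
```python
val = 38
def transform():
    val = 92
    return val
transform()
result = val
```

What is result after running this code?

Step 1: Global val = 38.
Step 2: transform() creates local val = 92 (shadow, not modification).
Step 3: After transform() returns, global val is unchanged. result = 38

The answer is 38.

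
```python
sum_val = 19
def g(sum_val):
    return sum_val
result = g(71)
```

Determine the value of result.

Step 1: Global sum_val = 19.
Step 2: g(71) takes parameter sum_val = 71, which shadows the global.
Step 3: result = 71

The answer is 71.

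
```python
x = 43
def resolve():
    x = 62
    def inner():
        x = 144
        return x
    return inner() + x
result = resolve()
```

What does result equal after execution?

Step 1: resolve() has local x = 62. inner() has local x = 144.
Step 2: inner() returns its local x = 144.
Step 3: resolve() returns 144 + its own x (62) = 206

The answer is 206.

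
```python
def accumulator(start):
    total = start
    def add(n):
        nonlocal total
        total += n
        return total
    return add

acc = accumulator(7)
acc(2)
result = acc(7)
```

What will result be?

Step 1: accumulator(7) creates closure with total = 7.
Step 2: First acc(2): total = 7 + 2 = 9.
Step 3: Second acc(7): total = 9 + 7 = 16. result = 16

The answer is 16.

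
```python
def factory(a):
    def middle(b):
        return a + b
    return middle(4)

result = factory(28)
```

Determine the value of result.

Step 1: factory(28) passes a = 28.
Step 2: middle(4) has b = 4, reads a = 28 from enclosing.
Step 3: result = 28 + 4 = 32

The answer is 32.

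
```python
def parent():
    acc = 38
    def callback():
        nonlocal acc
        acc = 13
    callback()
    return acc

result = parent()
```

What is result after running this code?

Step 1: parent() sets acc = 38.
Step 2: callback() uses nonlocal to reassign acc = 13.
Step 3: result = 13

The answer is 13.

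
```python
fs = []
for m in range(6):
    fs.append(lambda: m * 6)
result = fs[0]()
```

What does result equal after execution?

Step 1: All lambdas reference the same variable m (late binding).
Step 2: After the loop, m = 5. Every lambda returns m * 6.
Step 3: fs[0]() = 5 * 6 = 30

The answer is 30.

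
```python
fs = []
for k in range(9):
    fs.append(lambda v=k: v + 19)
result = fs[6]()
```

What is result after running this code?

Step 1: Default argument v=k captures k's value at definition time.
Step 2: fs[6] was defined when k = 6, so v defaults to 6.
Step 3: result = 6 + 19 = 25 (default arg fixes the late binding issue)

The answer is 25.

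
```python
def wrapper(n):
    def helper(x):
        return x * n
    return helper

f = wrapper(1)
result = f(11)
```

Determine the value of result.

Step 1: wrapper(1) creates a closure capturing n = 1.
Step 2: f(11) computes 11 * 1 = 11.
Step 3: result = 11

The answer is 11.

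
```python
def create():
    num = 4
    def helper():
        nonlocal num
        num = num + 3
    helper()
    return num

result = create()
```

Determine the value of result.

Step 1: create() sets num = 4.
Step 2: helper() uses nonlocal to modify num in create's scope: num = 4 + 3 = 7.
Step 3: create() returns the modified num = 7

The answer is 7.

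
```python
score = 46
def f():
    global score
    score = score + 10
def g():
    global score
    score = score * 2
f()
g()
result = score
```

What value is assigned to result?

Step 1: score = 46.
Step 2: f() adds 10: score = 46 + 10 = 56.
Step 3: g() doubles: score = 56 * 2 = 112.
Step 4: result = 112

The answer is 112.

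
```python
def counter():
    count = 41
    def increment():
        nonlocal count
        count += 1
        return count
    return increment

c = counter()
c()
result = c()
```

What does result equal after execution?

Step 1: counter() creates closure with count = 41.
Step 2: Each c() call increments count via nonlocal. After 2 calls: 41 + 2 = 43.
Step 3: result = 43

The answer is 43.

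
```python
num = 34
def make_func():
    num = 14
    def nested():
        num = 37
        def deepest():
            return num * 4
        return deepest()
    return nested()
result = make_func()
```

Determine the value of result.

Step 1: deepest() looks up num through LEGB: not local, finds num = 37 in enclosing nested().
Step 2: Returns 37 * 4 = 148.
Step 3: result = 148

The answer is 148.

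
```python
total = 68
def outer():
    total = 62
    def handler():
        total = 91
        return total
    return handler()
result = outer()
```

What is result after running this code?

Step 1: Three scopes define total: global (68), outer (62), handler (91).
Step 2: handler() has its own local total = 91, which shadows both enclosing and global.
Step 3: result = 91 (local wins in LEGB)

The answer is 91.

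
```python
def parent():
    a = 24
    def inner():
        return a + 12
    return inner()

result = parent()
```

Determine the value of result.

Step 1: parent() defines a = 24.
Step 2: inner() reads a = 24 from enclosing scope, returns 24 + 12 = 36.
Step 3: result = 36

The answer is 36.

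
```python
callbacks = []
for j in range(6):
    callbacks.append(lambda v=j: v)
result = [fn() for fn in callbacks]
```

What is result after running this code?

Step 1: Default arg v=j captures j at each iteration.
Step 2: Each lambda has its own default: 0, 1, ..., 5.
Step 3: result = [0, 1, 2, 3, 4, 5]

The answer is [0, 1, 2, 3, 4, 5].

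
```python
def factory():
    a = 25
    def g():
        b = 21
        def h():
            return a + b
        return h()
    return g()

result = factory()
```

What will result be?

Step 1: factory() defines a = 25. g() defines b = 21.
Step 2: h() accesses both from enclosing scopes: a = 25, b = 21.
Step 3: result = 25 + 21 = 46

The answer is 46.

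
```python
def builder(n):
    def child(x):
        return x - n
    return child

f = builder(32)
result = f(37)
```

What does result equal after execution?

Step 1: builder(32) creates a closure capturing n = 32.
Step 2: f(37) computes 37 - 32 = 5.
Step 3: result = 5

The answer is 5.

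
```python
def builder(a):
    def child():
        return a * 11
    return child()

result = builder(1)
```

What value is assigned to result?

Step 1: builder(1) binds parameter a = 1.
Step 2: child() accesses a = 1 from enclosing scope.
Step 3: result = 1 * 11 = 11

The answer is 11.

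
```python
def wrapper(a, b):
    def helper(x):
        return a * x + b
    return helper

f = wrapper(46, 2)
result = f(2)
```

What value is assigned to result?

Step 1: wrapper(46, 2) captures a = 46, b = 2.
Step 2: f(2) computes 46 * 2 + 2 = 94.
Step 3: result = 94

The answer is 94.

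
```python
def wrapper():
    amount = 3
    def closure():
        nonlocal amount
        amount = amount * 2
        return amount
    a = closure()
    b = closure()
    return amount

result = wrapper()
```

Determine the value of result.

Step 1: amount starts at 3.
Step 2: First closure(): amount = 3 * 2 = 6.
Step 3: Second closure(): amount = 6 * 2 = 12.
Step 4: result = 12

The answer is 12.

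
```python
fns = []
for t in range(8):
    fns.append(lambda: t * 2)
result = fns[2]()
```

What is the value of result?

Step 1: All lambdas reference the same variable t (late binding).
Step 2: After the loop, t = 7. Every lambda returns t * 2.
Step 3: fns[2]() = 7 * 2 = 14

The answer is 14.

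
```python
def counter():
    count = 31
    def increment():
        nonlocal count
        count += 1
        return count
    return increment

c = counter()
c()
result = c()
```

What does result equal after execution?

Step 1: counter() creates closure with count = 31.
Step 2: Each c() call increments count via nonlocal. After 2 calls: 31 + 2 = 33.
Step 3: result = 33

The answer is 33.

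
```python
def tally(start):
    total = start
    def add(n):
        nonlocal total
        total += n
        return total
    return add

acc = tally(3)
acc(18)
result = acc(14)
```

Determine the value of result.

Step 1: tally(3) creates closure with total = 3.
Step 2: First acc(18): total = 3 + 18 = 21.
Step 3: Second acc(14): total = 21 + 14 = 35. result = 35

The answer is 35.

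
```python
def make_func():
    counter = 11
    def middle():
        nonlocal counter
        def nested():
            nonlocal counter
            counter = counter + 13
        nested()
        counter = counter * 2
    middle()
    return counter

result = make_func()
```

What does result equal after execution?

Step 1: counter = 11.
Step 2: nested() adds 13: counter = 11 + 13 = 24.
Step 3: middle() doubles: counter = 24 * 2 = 48.
Step 4: result = 48

The answer is 48.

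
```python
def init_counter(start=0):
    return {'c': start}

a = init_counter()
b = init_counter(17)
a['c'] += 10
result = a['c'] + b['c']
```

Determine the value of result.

Step 1: init_counter() returns a new dict each call (immutable default 0).
Step 2: a = {'c': 0}, b = {'c': 17}.
Step 3: a['c'] += 10 = 10. result = 10 + 17 = 27

The answer is 27.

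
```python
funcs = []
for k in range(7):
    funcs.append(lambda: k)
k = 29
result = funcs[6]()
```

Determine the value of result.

Step 1: Lambdas capture the variable k by reference, not by value.
Step 2: After the loop, k is reassigned to 29.
Step 3: funcs[6]() looks up the current k = 29. result = 29

The answer is 29.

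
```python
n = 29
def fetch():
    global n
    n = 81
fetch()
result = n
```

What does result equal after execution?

Step 1: n = 29 globally.
Step 2: fetch() declares global n and sets it to 81.
Step 3: After fetch(), global n = 81. result = 81

The answer is 81.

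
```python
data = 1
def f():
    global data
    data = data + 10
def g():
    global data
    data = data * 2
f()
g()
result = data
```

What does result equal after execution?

Step 1: data = 1.
Step 2: f() adds 10: data = 1 + 10 = 11.
Step 3: g() doubles: data = 11 * 2 = 22.
Step 4: result = 22

The answer is 22.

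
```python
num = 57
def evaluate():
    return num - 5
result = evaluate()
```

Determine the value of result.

Step 1: num = 57 is defined globally.
Step 2: evaluate() looks up num from global scope = 57, then computes 57 - 5 = 52.
Step 3: result = 52

The answer is 52.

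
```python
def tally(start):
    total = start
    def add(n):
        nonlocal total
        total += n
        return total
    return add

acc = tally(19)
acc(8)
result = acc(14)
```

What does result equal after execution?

Step 1: tally(19) creates closure with total = 19.
Step 2: First acc(8): total = 19 + 8 = 27.
Step 3: Second acc(14): total = 27 + 14 = 41. result = 41

The answer is 41.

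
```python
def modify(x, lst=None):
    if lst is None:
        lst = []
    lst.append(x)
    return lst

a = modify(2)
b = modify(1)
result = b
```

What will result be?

Step 1: None default with guard creates a NEW list each call.
Step 2: a = [2] (fresh list). b = [1] (another fresh list).
Step 3: result = [1] (this is the fix for mutable default)

The answer is [1].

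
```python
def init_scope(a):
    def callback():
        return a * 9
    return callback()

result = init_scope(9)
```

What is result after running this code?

Step 1: init_scope(9) binds parameter a = 9.
Step 2: callback() accesses a = 9 from enclosing scope.
Step 3: result = 9 * 9 = 81

The answer is 81.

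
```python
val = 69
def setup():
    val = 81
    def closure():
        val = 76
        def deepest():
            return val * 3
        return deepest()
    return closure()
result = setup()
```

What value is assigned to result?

Step 1: deepest() looks up val through LEGB: not local, finds val = 76 in enclosing closure().
Step 2: Returns 76 * 3 = 228.
Step 3: result = 228

The answer is 228.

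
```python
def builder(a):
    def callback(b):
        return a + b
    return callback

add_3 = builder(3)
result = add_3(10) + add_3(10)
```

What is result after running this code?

Step 1: add_3 captures a = 3.
Step 2: add_3(10) = 3 + 10 = 13, called twice.
Step 3: result = 13 + 13 = 26

The answer is 26.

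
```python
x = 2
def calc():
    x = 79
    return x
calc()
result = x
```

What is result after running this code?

Step 1: x = 2 globally.
Step 2: calc() creates a LOCAL x = 79 (no global keyword!).
Step 3: The global x is unchanged. result = 2

The answer is 2.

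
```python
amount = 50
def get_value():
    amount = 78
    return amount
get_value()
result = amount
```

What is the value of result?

Step 1: amount = 50 globally.
Step 2: get_value() creates a LOCAL amount = 78 (no global keyword!).
Step 3: The global amount is unchanged. result = 50

The answer is 50.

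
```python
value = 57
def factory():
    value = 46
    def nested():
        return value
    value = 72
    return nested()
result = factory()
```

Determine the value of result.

Step 1: factory() sets value = 46, then later value = 72.
Step 2: nested() is called after value is reassigned to 72. Closures capture variables by reference, not by value.
Step 3: result = 72

The answer is 72.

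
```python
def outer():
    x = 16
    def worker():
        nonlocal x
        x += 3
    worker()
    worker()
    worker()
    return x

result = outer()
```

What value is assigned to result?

Step 1: x starts at 16.
Step 2: worker() is called 3 times, each adding 3.
Step 3: x = 16 + 3 * 3 = 25

The answer is 25.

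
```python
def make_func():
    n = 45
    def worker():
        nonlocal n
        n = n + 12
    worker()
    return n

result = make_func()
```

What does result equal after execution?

Step 1: make_func() sets n = 45.
Step 2: worker() uses nonlocal to modify n in make_func's scope: n = 45 + 12 = 57.
Step 3: make_func() returns the modified n = 57

The answer is 57.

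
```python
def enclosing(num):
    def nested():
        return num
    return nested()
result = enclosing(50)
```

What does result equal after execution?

Step 1: enclosing(50) binds parameter num = 50.
Step 2: nested() looks up num in enclosing scope and finds the parameter num = 50.
Step 3: result = 50

The answer is 50.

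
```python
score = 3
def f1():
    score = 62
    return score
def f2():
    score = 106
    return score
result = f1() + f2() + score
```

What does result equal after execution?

Step 1: Each function shadows global score with its own local.
Step 2: f1() returns 62, f2() returns 106.
Step 3: Global score = 3 is unchanged. result = 62 + 106 + 3 = 171

The answer is 171.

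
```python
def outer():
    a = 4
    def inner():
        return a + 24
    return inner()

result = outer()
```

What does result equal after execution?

Step 1: outer() defines a = 4.
Step 2: inner() reads a = 4 from enclosing scope, returns 4 + 24 = 28.
Step 3: result = 28

The answer is 28.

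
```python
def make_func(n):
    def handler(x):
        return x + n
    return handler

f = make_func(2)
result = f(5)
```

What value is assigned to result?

Step 1: make_func(2) creates a closure that captures n = 2.
Step 2: f(5) calls the closure with x = 5, returning 5 + 2 = 7.
Step 3: result = 7

The answer is 7.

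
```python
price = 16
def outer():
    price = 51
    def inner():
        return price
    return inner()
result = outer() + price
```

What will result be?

Step 1: Global price = 16. outer() shadows with price = 51.
Step 2: inner() returns enclosing price = 51. outer() = 51.
Step 3: result = 51 + global price (16) = 67

The answer is 67.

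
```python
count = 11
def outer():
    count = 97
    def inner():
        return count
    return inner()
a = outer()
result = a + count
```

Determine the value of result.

Step 1: outer() has local count = 97. inner() reads from enclosing.
Step 2: outer() returns 97. Global count = 11 unchanged.
Step 3: result = 97 + 11 = 108

The answer is 108.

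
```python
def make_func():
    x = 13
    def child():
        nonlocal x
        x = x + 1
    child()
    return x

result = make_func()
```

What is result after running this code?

Step 1: make_func() sets x = 13.
Step 2: child() uses nonlocal to modify x in make_func's scope: x = 13 + 1 = 14.
Step 3: make_func() returns the modified x = 14

The answer is 14.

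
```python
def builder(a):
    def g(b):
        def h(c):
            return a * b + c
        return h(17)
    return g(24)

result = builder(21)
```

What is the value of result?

Step 1: a = 21, b = 24, c = 17.
Step 2: h() computes a * b + c = 21 * 24 + 17 = 521.
Step 3: result = 521

The answer is 521.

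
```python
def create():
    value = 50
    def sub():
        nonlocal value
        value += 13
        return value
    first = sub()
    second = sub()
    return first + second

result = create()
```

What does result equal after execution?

Step 1: value starts at 50.
Step 2: First call: value = 50 + 13 = 63, returns 63.
Step 3: Second call: value = 63 + 13 = 76, returns 76.
Step 4: result = 63 + 76 = 139

The answer is 139.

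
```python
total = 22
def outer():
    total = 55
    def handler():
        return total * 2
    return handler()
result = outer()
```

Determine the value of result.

Step 1: outer() shadows global total with total = 55.
Step 2: handler() finds total = 55 in enclosing scope, computes 55 * 2 = 110.
Step 3: result = 110

The answer is 110.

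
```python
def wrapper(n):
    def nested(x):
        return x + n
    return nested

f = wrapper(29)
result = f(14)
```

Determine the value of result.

Step 1: wrapper(29) creates a closure that captures n = 29.
Step 2: f(14) calls the closure with x = 14, returning 14 + 29 = 43.
Step 3: result = 43

The answer is 43.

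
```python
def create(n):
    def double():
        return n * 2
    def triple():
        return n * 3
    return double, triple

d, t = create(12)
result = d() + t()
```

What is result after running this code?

Step 1: Both closures capture the same n = 12.
Step 2: d() = 12 * 2 = 24, t() = 12 * 3 = 36.
Step 3: result = 24 + 36 = 60

The answer is 60.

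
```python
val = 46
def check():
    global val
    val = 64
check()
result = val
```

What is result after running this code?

Step 1: val = 46 globally.
Step 2: check() declares global val and sets it to 64.
Step 3: After check(), global val = 64. result = 64

The answer is 64.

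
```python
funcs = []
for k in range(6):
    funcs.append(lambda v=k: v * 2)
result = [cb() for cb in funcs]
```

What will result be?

Step 1: Default arg v=k captures k at each iteration.
Step 2: funcs[k] has v defaulting to k, returns k * 2.
Step 3: result = [0, 2, 4, 6, 8, 10]

The answer is [0, 2, 4, 6, 8, 10].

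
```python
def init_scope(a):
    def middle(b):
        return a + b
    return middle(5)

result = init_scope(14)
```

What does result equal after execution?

Step 1: init_scope(14) passes a = 14.
Step 2: middle(5) has b = 5, reads a = 14 from enclosing.
Step 3: result = 14 + 5 = 19

The answer is 19.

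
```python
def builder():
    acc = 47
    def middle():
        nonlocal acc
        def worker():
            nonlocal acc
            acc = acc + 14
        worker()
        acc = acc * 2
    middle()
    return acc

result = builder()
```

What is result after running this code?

Step 1: acc = 47.
Step 2: worker() adds 14: acc = 47 + 14 = 61.
Step 3: middle() doubles: acc = 61 * 2 = 122.
Step 4: result = 122

The answer is 122.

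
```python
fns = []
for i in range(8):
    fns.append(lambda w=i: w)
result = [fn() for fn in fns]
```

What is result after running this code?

Step 1: Default arg w=i captures i at each iteration.
Step 2: Each lambda has its own default: 0, 1, ..., 7.
Step 3: result = [0, 1, 2, 3, 4, 5, 6, 7]

The answer is [0, 1, 2, 3, 4, 5, 6, 7].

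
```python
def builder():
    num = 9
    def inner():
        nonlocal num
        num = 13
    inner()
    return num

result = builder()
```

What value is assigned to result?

Step 1: builder() sets num = 9.
Step 2: inner() uses nonlocal to reassign num = 13.
Step 3: result = 13

The answer is 13.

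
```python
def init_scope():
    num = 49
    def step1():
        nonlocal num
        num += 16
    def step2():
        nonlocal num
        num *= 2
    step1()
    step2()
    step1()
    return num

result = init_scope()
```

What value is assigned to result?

Step 1: num = 49.
Step 2: step1(): num = 49 + 16 = 65.
Step 3: step2(): num = 65 * 2 = 130.
Step 4: step1(): num = 130 + 16 = 146. result = 146

The answer is 146.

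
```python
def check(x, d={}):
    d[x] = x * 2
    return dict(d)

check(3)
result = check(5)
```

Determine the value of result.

Step 1: Mutable default dict is shared across calls.
Step 2: First call adds 3: 6. Second call adds 5: 10.
Step 3: result = {3: 6, 5: 10}

The answer is {3: 6, 5: 10}.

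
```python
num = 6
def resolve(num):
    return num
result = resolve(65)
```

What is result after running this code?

Step 1: Global num = 6.
Step 2: resolve(65) takes parameter num = 65, which shadows the global.
Step 3: result = 65

The answer is 65.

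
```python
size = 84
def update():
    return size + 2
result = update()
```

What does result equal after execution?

Step 1: size = 84 is defined globally.
Step 2: update() looks up size from global scope = 84, then computes 84 + 2 = 86.
Step 3: result = 86

The answer is 86.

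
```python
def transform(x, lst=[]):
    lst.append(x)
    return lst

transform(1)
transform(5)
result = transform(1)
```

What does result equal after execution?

Step 1: Mutable default argument gotcha! The list [] is created once.
Step 2: Each call appends to the SAME list: [1], [1, 5], [1, 5, 1].
Step 3: result = [1, 5, 1]

The answer is [1, 5, 1].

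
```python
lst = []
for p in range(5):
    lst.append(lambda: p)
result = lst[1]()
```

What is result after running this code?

Step 1: The loop creates 5 lambdas, all referencing the same variable p.
Step 2: After the loop, p = 4 (final value).
Step 3: lst[1]() looks up p at call time and finds 4. This is the late binding gotcha. result = 4

The answer is 4.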